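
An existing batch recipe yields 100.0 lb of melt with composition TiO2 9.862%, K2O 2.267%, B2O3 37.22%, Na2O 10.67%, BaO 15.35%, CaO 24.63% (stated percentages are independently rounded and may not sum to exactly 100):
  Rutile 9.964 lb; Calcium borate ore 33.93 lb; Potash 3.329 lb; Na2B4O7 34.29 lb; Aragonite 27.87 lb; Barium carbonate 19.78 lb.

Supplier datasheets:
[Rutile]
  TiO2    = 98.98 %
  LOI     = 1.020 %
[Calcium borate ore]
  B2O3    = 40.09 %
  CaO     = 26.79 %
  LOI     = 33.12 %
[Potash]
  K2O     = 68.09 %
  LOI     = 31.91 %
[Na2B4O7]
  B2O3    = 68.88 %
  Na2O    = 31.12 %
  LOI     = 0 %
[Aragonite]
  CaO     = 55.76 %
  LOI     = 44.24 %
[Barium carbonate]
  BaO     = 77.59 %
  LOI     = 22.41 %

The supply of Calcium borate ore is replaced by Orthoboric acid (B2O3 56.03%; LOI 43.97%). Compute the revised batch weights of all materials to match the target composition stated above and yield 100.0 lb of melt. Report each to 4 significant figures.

Values along the way appear, rounded to four significant digits, alongside each step — every computation runs at full precision from start to finish. Every reported result is rounded a single time. The derived quantities, which include LOI, the six compositions, net glass mass, yield, the totals, are computed at full float precision, as given in problem or answer, from the weighed amounts per 100.0 lb of glass.
Target masses of each oxide per 100.0 lb melt:
  TiO2: 9.862% × 100.0 = 9.862 lb
  K2O: 2.267% × 100.0 = 2.267 lb
  B2O3: 37.22% × 100.0 = 37.22 lb
  Na2O: 10.67% × 100.0 = 10.67 lb
  BaO: 15.35% × 100.0 = 15.35 lb
  CaO: 24.63% × 100.0 = 24.63 lb
Oxide-by-oxide audit on the weights just shown, relative to the basis at hand (sum by sum, the targets are met once rounding is allowed for):
  TiO2: 9.964·0.9898 = 9.862 lb (target 9.862 lb)
  K2O: 3.329·0.6809 = 2.267 lb (target 2.267 lb)
  B2O3: 24.28·0.5603 + 34.29·0.6888 = 37.22 lb (target 37.22 lb)
  Na2O: 34.29·0.3112 = 10.67 lb (target 10.67 lb)
  BaO: 19.78·0.7759 = 15.35 lb (target 15.35 lb)
  CaO: 44.17·0.5576 = 24.63 lb (target 24.63 lb)
The glass-mass cross-check: the batch minus its LOI: 100.0 lb (the targets, summed, come to 100.0 lb; basis as stated: 100.0 lb — a pure rounding effect).
Adding the batch up: Σ batch = 135.8 lb; ignition loss, Σ(batch × LOI) = 35.81 lb; glass ÷ batch gives a yield of 73.63%.

Revised batch per 100.0 lb melt:
  Rutile: 9.964 lb
  Orthoboric acid: 24.28 lb
  Potash: 3.329 lb
  Na2B4O7: 34.29 lb
  Aragonite: 44.17 lb
  Barium carbonate: 19.78 lb
Total batch = 135.8 lb; LOI loss = 35.81 lb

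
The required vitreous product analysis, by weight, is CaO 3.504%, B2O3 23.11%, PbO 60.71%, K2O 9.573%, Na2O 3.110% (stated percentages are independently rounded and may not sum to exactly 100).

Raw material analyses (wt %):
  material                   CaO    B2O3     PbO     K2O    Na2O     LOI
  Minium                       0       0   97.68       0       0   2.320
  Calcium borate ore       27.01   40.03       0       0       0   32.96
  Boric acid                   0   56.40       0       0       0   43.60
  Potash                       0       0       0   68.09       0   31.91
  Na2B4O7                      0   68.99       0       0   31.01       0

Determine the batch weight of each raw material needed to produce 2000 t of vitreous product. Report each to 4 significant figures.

Batch per 2000 t vitreous product:
  Minium: 1243 t
  Calcium borate ore: 259.5 t
  Boric acid: 390.0 t
  Potash: 281.2 t
  Na2B4O7: 200.6 t
Total batch = 2374 t; LOI loss = 374.1 t; yield = 84.24%

The intermediate values are printed rounded off to 4 significant figures across the worked steps; all arithmetic carries full precision in all steps. Each reported figure is rounded a single time — all derived quantities are rebuilt in full float precision (the totals, LOI, net glass mass, the five compositions, the yield) from the batch weights on 2000 t of glass exactly as shown in either problem or answer.
Target oxide masses per 2000 t vitreous product:
  CaO: 3.504% × 2000 = 70.08 t
  B2O3: 23.11% × 2000 = 462.2 t
  PbO: 60.71% × 2000 = 1214 t
  K2O: 9.573% × 2000 = 191.5 t
  Na2O: 3.110% × 2000 = 62.20 t
Per-oxide balance check using the reported weights, relative to the basis at hand (target by target, the sums agree net of answer rounding effects):
  CaO: 259.5·0.2701 = 70.09 t (target 70.08 t)
  B2O3: 259.5·0.4003 + 390.0·0.5640 + 200.6·0.6899 = 462.2 t (target 462.2 t)
  PbO: 1243·0.9768 = 1214 t (target 1214 t)
  K2O: 281.2·0.6809 = 191.5 t (target 191.5 t)
  Na2O: 200.6·0.3101 = 62.21 t (target 62.20 t)
The glass-mass cross-check: total batch − LOI = 2000 t (oxide target masses add up to 2000 t; stated basis 2000 t — a pure rounding effect).
Summing the batch: Σ batch = 2374 t; LOI loss = Σ batch·LOI = 374.1 t; yield: glass divided by total = 84.24%.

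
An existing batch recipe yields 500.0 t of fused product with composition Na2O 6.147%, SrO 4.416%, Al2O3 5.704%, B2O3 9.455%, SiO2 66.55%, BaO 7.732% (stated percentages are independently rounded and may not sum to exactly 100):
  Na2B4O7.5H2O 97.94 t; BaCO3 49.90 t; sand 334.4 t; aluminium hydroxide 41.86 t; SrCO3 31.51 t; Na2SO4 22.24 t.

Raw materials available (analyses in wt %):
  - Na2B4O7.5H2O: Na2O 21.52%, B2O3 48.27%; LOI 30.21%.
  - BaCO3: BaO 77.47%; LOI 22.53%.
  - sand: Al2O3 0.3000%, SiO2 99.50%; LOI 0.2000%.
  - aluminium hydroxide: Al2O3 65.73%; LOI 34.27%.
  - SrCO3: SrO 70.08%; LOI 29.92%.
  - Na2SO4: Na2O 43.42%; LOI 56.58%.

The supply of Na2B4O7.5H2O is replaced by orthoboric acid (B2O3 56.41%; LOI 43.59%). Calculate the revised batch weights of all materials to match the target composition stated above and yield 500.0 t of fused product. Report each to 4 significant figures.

Revised batch per 500.0 t fused product:
  orthoboric acid: 83.81 t
  BaCO3: 49.90 t
  sand: 334.4 t
  aluminium hydroxide: 41.86 t
  SrCO3: 31.51 t
  Na2SO4: 70.79 t
Total batch = 612.3 t; LOI loss = 112.3 t

Full precision is kept from first step to last; intermediates are shown, rounded to 4 significant digits, in the working — each reported result undergoes a single rounding — derived quantities are computed at full precision (the yield, glass mass, LOI, six oxide percentages, the totals) using the weight values per 500.0 t of glass, as written in the question or the answer.
Target oxide masses per 500.0 t fused product:
  Na2O: 6.147% × 500.0 = 30.74 t
  SrO: 4.416% × 500.0 = 22.08 t
  Al2O3: 5.704% × 500.0 = 28.52 t
  B2O3: 9.455% × 500.0 = 47.28 t
  SiO2: 66.55% × 500.0 = 332.8 t
  BaO: 7.732% × 500.0 = 38.66 t
Verifying the oxide balance using the reported weights, under the basis named above (summed amounts equal target values modulo rounding of the values):
  Na2O: 70.79·0.4342 = 30.74 t (target 30.74 t)
  SrO: 31.51·0.7008 = 22.08 t (target 22.08 t)
  Al2O3: 334.4·0.003000 + 41.86·0.6573 = 28.52 t (target 28.52 t)
  B2O3: 83.81·0.5641 = 47.28 t (target 47.28 t)
  SiO2: 334.4·0.9950 = 332.7 t (target 332.8 t)
  BaO: 49.90·0.7747 = 38.66 t (target 38.66 t)
Glass-mass closure: total batch − LOI = 500.0 t (oxide target masses add up to 500.0 t; with the basis standing at 500.0 t — any gap is answer rounding).
Total batch = Σ batch = 612.3 t; LOI removed, Σ of batch·LOI: 112.3 t; yield = glass ÷ total batch = 81.66%.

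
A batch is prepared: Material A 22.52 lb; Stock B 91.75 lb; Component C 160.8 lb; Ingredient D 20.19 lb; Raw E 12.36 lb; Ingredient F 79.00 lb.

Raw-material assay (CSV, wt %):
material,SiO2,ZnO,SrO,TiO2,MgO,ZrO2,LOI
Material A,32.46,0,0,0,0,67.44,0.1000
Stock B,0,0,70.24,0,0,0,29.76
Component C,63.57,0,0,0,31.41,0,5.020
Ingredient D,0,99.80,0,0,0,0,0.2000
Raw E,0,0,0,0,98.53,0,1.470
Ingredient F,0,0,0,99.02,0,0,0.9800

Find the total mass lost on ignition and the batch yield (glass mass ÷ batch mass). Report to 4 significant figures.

LOI loss = 36.40 lb; glass = 350.2 lb; yield = 90.59%

Intermediates are printed rounded off to 4 significant figures in the working. Every computation carries exact precision all the way through. Every reported figure undergoes a single rounding; the derived quantities, including LOI, the six compositions, yield, net glass mass, totals, are rebuilt using the weight values at 350.2 lb of glass at full float precision, as given in the problem or the answer.
Loss on ignition, line by line:
  Material A: 22.52 × 0.001000 = 0.02252 lb
  Stock B: 91.75 × 0.2976 = 27.30 lb
  Component C: 160.8 × 0.05020 = 8.072 lb
  Ingredient D: 20.19 × 0.002000 = 0.04038 lb
  Raw E: 12.36 × 0.01470 = 0.1817 lb
  Ingredient F: 79.00 × 0.009800 = 0.7742 lb
Total LOI = 36.40 lb
Glass = batch − LOI = 386.6 − 36.40 = 350.2 lb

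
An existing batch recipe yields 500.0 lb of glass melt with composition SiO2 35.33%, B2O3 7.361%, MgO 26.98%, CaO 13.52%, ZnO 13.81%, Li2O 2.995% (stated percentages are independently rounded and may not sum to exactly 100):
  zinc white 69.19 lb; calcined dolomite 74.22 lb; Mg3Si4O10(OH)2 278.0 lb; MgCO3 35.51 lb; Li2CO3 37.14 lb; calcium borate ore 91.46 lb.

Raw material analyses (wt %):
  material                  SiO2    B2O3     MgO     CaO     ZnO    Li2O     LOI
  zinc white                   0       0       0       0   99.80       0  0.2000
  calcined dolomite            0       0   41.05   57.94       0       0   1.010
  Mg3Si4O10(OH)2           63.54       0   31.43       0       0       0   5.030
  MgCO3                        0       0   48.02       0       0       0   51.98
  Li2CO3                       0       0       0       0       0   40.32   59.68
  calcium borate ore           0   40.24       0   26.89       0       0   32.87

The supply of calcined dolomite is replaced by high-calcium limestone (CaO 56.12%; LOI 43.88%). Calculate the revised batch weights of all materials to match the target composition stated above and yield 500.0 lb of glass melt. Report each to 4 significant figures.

All arithmetic maintains exact precision at every stage. Intermediates are printed, rounded to 4 significant figures, as written — each reported result receives exactly one rounding. Derived quantities, which include yield, six oxide percentages, LOI, glass mass, the totals, are re-derived at exact precision, as set out in the problem or the answer, from the weighed amounts on 500.0 lb of glass.
Per-oxide target masses for 500.0 lb glass melt:
  SiO2: 35.33% × 500.0 = 176.6 lb
  B2O3: 7.361% × 500.0 = 36.80 lb
  MgO: 26.98% × 500.0 = 134.9 lb
  CaO: 13.52% × 500.0 = 67.60 lb
  ZnO: 13.81% × 500.0 = 69.05 lb
  Li2O: 2.995% × 500.0 = 14.98 lb
Sums-versus-targets review with the batch weights as given, at the basis given (each sum matches its target mass within answer rounding):
  SiO2: 278.0·0.6354 = 176.6 lb (target 176.6 lb)
  B2O3: 91.46·0.4024 = 36.80 lb (target 36.80 lb)
  MgO: 278.0·0.3143 + 98.96·0.4802 = 134.9 lb (target 134.9 lb)
  CaO: 76.63·0.5612 + 91.46·0.2689 = 67.60 lb (target 67.60 lb)
  ZnO: 69.19·0.9980 = 69.05 lb (target 69.05 lb)
  Li2O: 37.14·0.4032 = 14.97 lb (target 14.98 lb)
Glass-mass closure: the batch minus its LOI: 500.0 lb (the Σ of target masses is 500.0 lb; stated basis 500.0 lb — rounding explains the deltas).
Total batch = Σ batch = 651.4 lb; Σ batch·LOI gives LOI loss = 151.4 lb; the yield ratio, glass ÷ batch: 76.75%.

Revised batch per 500.0 lb glass melt:
  zinc white: 69.19 lb
  high-calcium limestone: 76.63 lb
  Mg3Si4O10(OH)2: 278.0 lb
  MgCO3: 98.96 lb
  Li2CO3: 37.14 lb
  calcium borate ore: 91.46 lb
Total batch = 651.4 lb; LOI loss = 151.4 lb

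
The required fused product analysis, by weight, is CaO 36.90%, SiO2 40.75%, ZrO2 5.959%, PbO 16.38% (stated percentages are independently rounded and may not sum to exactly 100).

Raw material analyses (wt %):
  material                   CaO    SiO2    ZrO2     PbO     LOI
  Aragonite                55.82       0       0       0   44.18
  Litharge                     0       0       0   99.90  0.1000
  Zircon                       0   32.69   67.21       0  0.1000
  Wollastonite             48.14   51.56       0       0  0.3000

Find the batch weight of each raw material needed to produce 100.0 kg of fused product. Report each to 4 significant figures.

In-progress results are printed, rounded to 4 significant figures, within the worked lines — all arithmetic runs at full float precision at all times — each reported number is rounded exactly once. The derived quantities are recomputed from the weighed amounts for 100.0 kg of glass at full precision (four oxide percentages, yield, totals, glass mass, ignition loss), exactly as printed in the question or the answer.
Per-oxide target masses for 100.0 kg fused product:
  CaO: 36.90% × 100.0 = 36.90 kg
  SiO2: 40.75% × 100.0 = 40.75 kg
  ZrO2: 5.959% × 100.0 = 5.959 kg
  PbO: 16.38% × 100.0 = 16.38 kg
Sums-versus-targets review using the reported weights, for the quoted basis mass (every target is met by its sum inside rounding margins):
  CaO: 2.793·0.5582 + 73.41·0.4814 = 36.90 kg (target 36.90 kg)
  SiO2: 8.866·0.3269 + 73.41·0.5156 = 40.75 kg (target 40.75 kg)
  ZrO2: 8.866·0.6721 = 5.959 kg (target 5.959 kg)
  PbO: 16.40·0.9990 = 16.38 kg (target 16.38 kg)
Consistency of the glass mass: total batch − LOI = 99.99 kg (per-oxide target masses sum to 99.99 kg; basis as stated: 100.0 kg — deltas are rounding alone).
Batch grand total — Σ batch = 101.5 kg; Σ batch·LOI gives LOI loss = 1.479 kg; yield, glass over the total, = 98.54%.

Batch per 100.0 kg fused product:
  Aragonite: 2.793 kg
  Litharge: 16.40 kg
  Zircon: 8.866 kg
  Wollastonite: 73.41 kg
Total batch = 101.5 kg; LOI loss = 1.479 kg; yield = 98.54%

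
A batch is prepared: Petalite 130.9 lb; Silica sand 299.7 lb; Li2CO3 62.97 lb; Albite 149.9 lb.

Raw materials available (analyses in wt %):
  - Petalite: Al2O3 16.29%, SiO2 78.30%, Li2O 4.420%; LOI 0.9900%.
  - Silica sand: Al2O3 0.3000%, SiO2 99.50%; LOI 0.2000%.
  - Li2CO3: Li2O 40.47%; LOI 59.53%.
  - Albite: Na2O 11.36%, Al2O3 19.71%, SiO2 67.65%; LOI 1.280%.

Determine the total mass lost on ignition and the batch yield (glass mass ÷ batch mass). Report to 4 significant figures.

LOI loss = 41.30 lb; glass = 602.2 lb; yield = 93.58%

In-progress results are shown rounded to four significant figures in the printout. The working math maintains full precision through every step; every reported value takes exactly one rounding — the derived quantities, which include totals, net glass mass, LOI, four oxide percentages, the yield, are rebuilt at full precision, as given in the problem or answer text, using the weight values on 602.2 lb of glass.
Loss on ignition, line by line:
  Petalite: 130.9 × 0.009900 = 1.296 lb
  Silica sand: 299.7 × 0.002000 = 0.5994 lb
  Li2CO3: 62.97 × 0.5953 = 37.49 lb
  Albite: 149.9 × 0.01280 = 1.919 lb
Total LOI = 41.30 lb
Glass = batch − LOI = 643.5 − 41.30 = 602.2 lb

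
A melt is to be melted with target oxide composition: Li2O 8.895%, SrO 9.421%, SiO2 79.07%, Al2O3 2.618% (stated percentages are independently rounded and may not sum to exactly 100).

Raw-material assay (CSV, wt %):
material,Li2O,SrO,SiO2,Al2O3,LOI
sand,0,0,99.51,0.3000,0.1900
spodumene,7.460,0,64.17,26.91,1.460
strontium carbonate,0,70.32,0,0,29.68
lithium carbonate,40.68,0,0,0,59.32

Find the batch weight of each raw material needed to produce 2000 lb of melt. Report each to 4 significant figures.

Batch per 2000 lb melt:
  sand: 1474 lb
  spodumene: 178.1 lb
  strontium carbonate: 267.9 lb
  lithium carbonate: 404.6 lb
Total batch = 2325 lb; LOI loss = 324.9 lb; yield = 86.02%

The whole derivation maintains full float precision in every operation. In-progress results appear rounded to 4 significant digits within the worked lines; each reported value includes exactly one rounding. Derived quantities, which include glass mass, yield, the totals, LOI, the four compositions, are computed in exact precision, exactly as printed in problem or answer, using the weight values on 2000 lb of glass.
Target oxide masses per 2000 lb melt:
  Li2O: 8.895% × 2000 = 177.9 lb
  SrO: 9.421% × 2000 = 188.4 lb
  SiO2: 79.07% × 2000 = 1581 lb
  Al2O3: 2.618% × 2000 = 52.36 lb
Balance tally, oxide-wise, with the batch weights as given, at the basis given (summed amounts equal target values modulo rounding of the values):
  Li2O: 178.1·0.07460 + 404.6·0.4068 = 177.9 lb (target 177.9 lb)
  SrO: 267.9·0.7032 = 188.4 lb (target 188.4 lb)
  SiO2: 1474·0.9951 + 178.1·0.6417 = 1581 lb (target 1581 lb)
  Al2O3: 1474·0.003000 + 178.1·0.2691 = 52.35 lb (target 52.36 lb)
Mass balance on the glass: total charge less LOI = 2000 lb (per-oxide target masses sum to 2000 lb; with the basis standing at 2000 lb — differing by rounding only).
Batch grand total — Σ batch = 2325 lb; the LOI term Σ batch·LOI equals 324.9 lb; glass ÷ batch gives a yield of 86.02%.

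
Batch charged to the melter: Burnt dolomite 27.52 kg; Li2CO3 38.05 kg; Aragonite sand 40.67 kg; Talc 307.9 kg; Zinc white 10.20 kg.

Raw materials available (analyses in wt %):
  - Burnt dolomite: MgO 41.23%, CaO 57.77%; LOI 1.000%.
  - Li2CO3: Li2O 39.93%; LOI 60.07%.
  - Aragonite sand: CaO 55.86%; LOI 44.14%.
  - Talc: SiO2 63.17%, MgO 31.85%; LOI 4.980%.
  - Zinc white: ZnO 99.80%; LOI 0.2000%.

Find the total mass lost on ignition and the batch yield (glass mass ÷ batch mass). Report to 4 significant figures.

Intermediates appear rounded off to 4 significant figures in the working. The whole derivation maintains full float precision at each step; each reported figure is rounded a single time. Derived quantities are re-derived starting from the weights for 367.9 kg of glass in full float precision (glass mass, totals, yield, five oxide percentages, LOI), as set out in the question or the answer.
Material-by-material LOI:
  Burnt dolomite: 27.52 × 0.01000 = 0.2752 kg
  Li2CO3: 38.05 × 0.6007 = 22.86 kg
  Aragonite sand: 40.67 × 0.4414 = 17.95 kg
  Talc: 307.9 × 0.04980 = 15.33 kg
  Zinc white: 10.20 × 0.002000 = 0.02040 kg
Total LOI = 56.44 kg
Glass = batch − LOI = 424.3 − 56.44 = 367.9 kg

LOI loss = 56.44 kg; glass = 367.9 kg; yield = 86.70%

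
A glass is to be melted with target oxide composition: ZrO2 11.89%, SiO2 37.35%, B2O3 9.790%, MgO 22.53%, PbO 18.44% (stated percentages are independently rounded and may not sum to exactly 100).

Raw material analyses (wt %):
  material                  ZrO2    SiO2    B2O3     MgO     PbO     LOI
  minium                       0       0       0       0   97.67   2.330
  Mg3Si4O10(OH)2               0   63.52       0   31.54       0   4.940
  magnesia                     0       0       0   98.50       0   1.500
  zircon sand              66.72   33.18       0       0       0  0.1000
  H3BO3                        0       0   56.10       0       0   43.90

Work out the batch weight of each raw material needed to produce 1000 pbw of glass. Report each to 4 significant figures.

Batch per 1000 pbw glass:
  minium: 188.8 pbw
  Mg3Si4O10(OH)2: 494.9 pbw
  magnesia: 70.26 pbw
  zircon sand: 178.2 pbw
  H3BO3: 174.5 pbw
Total batch = 1107 pbw; LOI loss = 106.7 pbw; yield = 90.36%

The working math carries full float precision from first step to last — values along the way are displayed rounded off to 4 significant figures across the worked steps; each reported value is rounded only once — the derived quantities, including ignition loss, the yield, five oxide percentages, the totals, net glass mass, are rebuilt from the weighed amounts for 1000 pbw of glass at exact precision as given in question or answer.
Target masses of each oxide per 1000 pbw glass:
  ZrO2: 11.89% × 1000 = 118.9 pbw
  SiO2: 37.35% × 1000 = 373.5 pbw
  B2O3: 9.790% × 1000 = 97.90 pbw
  MgO: 22.53% × 1000 = 225.3 pbw
  PbO: 18.44% × 1000 = 184.4 pbw
Per-oxide balance check on the weights just shown, relative to the basis at hand (target by target, the sums agree once rounding is allowed for):
  ZrO2: 178.2·0.6672 = 118.9 pbw (target 118.9 pbw)
  SiO2: 494.9·0.6352 + 178.2·0.3318 = 373.5 pbw (target 373.5 pbw)
  B2O3: 174.5·0.5610 = 97.89 pbw (target 97.90 pbw)
  MgO: 494.9·0.3154 + 70.26·0.9850 = 225.3 pbw (target 225.3 pbw)
  PbO: 188.8·0.9767 = 184.4 pbw (target 184.4 pbw)
Consistency of the glass mass: the batch minus its LOI: 1000 pbw (the Σ of target masses is 1000 pbw; basis as stated: 1000 pbw — rounding explains the deltas).
Whole-batch sum: Σ batch = 1107 pbw; Σ batch·LOI gives LOI loss = 106.7 pbw; glass ÷ batch gives a yield of 90.36%.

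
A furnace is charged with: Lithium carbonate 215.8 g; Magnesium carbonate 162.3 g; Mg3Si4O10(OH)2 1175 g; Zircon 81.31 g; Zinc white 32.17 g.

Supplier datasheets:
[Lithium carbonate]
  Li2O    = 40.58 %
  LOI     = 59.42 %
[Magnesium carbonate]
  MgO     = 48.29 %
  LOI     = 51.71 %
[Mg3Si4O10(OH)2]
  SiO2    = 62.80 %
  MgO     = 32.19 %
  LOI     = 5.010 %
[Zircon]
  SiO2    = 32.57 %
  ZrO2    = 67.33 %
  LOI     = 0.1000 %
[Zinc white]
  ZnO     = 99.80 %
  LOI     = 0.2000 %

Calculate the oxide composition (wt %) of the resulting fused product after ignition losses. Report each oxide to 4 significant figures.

The intermediate values are shown, rounded to four significant digits, alongside each step. All arithmetic keeps full float precision in every operation — each reported figure is rounded once only — derived quantities (yield, LOI, net glass mass, five oxide percentages, the totals) are recomputed at full precision using the weight values for 1395 g of glass exactly as printed in the problem or the answer.
Per-oxide mass from batch:
  Li2O: 215.8·0.4058 = 87.57 g
  SiO2: 1175·0.6280 + 81.31·0.3257 = 764.4 g
  ZnO: 32.17·0.9980 = 32.11 g
  MgO: 162.3·0.4829 + 1175·0.3219 = 456.6 g
  ZrO2: 81.31·0.6733 = 54.75 g
LOI: 215.8·0.5942 + 162.3·0.5171 + 1175·0.05010 + 81.31·0.001000 + 32.17·0.002000 = 271.2 g
The glass mass, total less LOI, = 1667 − 271.2 = 1395 g (equal to the oxide-mass sum)
wt % = oxide mass / glass mass × 100

Glass mass = 1395 g (batch 1667 − LOI 271.2).
Composition: Li2O 6.276%, SiO2 54.78%, ZnO 2.301%, MgO 32.72%, ZrO2 3.923%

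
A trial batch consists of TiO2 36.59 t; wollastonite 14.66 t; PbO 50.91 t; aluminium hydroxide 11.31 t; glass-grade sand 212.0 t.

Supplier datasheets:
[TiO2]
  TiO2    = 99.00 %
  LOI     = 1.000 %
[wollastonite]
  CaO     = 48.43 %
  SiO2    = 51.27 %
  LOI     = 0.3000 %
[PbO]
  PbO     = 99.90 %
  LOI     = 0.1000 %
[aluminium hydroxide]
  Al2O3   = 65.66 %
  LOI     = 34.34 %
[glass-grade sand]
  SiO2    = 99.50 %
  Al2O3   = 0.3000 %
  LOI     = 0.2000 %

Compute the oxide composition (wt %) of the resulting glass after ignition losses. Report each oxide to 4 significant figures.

The whole derivation holds full precision through the solve — values along the way are displayed rounded to 4 significant figures at each printed step — every reported value includes exactly one rounding. All derived quantities (the yield, ignition loss, glass mass, the totals, the five compositions) are carried from the batch weights per 320.7 t of glass in full precision, as they appear in question or answer.
Oxide masses out of the charge:
  CaO: 14.66·0.4843 = 7.100 t
  PbO: 50.91·0.9990 = 50.86 t
  SiO2: 14.66·0.5127 + 212.0·0.9950 = 218.5 t
  TiO2: 36.59·0.9900 = 36.22 t
  Al2O3: 11.31·0.6566 + 212.0·0.003000 = 8.062 t
LOI: 36.59·0.01000 + 14.66·0.003000 + 50.91·0.001000 + 11.31·0.3434 + 212.0·0.002000 = 4.769 t
Net of LOI, the glass mass = 325.5 − 4.769 = 320.7 t (= Σ oxide masses)
percent share: oxide ÷ glass, ×100

Glass mass = 320.7 t (batch 325.5 − LOI 4.769).
Composition: CaO 2.214%, PbO 15.86%, SiO2 68.12%, TiO2 11.30%, Al2O3 2.514%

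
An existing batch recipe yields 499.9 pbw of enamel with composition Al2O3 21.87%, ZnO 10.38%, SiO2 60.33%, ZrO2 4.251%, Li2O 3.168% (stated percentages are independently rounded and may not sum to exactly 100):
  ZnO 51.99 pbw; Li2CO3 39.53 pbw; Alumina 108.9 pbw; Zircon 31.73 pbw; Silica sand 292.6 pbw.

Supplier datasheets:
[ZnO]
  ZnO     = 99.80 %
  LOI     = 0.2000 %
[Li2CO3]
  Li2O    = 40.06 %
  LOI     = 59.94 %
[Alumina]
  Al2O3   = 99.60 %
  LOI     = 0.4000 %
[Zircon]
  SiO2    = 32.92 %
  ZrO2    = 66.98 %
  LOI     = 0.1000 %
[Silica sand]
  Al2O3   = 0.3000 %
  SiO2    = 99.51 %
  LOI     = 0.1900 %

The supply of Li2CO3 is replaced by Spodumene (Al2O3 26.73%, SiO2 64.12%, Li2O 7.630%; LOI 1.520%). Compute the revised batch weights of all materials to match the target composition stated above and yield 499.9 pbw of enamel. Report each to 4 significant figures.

Every computation carries full float precision throughout; intermediates appear rounded off to 4 significant figures when written out — each reported figure includes exactly one rounding — the derived quantities (the five compositions, the yield, totals, net glass mass, ignition loss) are rebuilt starting from the weights on 499.9 pbw of glass in full float precision precisely as stated by question or answer.
Per-oxide target masses for 499.9 pbw enamel:
  Al2O3: 21.87% × 499.9 = 109.3 pbw
  ZnO: 10.38% × 499.9 = 51.89 pbw
  SiO2: 60.33% × 499.9 = 301.6 pbw
  ZrO2: 4.251% × 499.9 = 21.25 pbw
  Li2O: 3.168% × 499.9 = 15.84 pbw
Verifying the oxide balance from the weights as reported, relative to the basis at hand (each sum matches its target mass inside rounding margins):
  Al2O3: 207.6·0.2673 + 53.59·0.9960 + 158.8·0.003000 = 109.3 pbw (target 109.3 pbw)
  ZnO: 51.99·0.9980 = 51.89 pbw (target 51.89 pbw)
  SiO2: 207.6·0.6412 + 31.73·0.3292 + 158.8·0.9951 = 301.6 pbw (target 301.6 pbw)
  ZrO2: 31.73·0.6698 = 21.25 pbw (target 21.25 pbw)
  Li2O: 207.6·0.07630 = 15.84 pbw (target 15.84 pbw)
Glass-mass sanity pass: total batch − LOI = 499.9 pbw (the Σ of target masses is 499.9 pbw; against the stated basis, 499.9 pbw — rounding explains the deltas).
Summing the batch: Σ batch = 503.7 pbw; the LOI term Σ batch·LOI equals 3.807 pbw; yield, glass over the total, = 99.24%.

Revised batch per 499.9 pbw enamel:
  ZnO: 51.99 pbw
  Spodumene: 207.6 pbw
  Alumina: 53.59 pbw
  Zircon: 31.73 pbw
  Silica sand: 158.8 pbw
Total batch = 503.7 pbw; LOI loss = 3.807 pbw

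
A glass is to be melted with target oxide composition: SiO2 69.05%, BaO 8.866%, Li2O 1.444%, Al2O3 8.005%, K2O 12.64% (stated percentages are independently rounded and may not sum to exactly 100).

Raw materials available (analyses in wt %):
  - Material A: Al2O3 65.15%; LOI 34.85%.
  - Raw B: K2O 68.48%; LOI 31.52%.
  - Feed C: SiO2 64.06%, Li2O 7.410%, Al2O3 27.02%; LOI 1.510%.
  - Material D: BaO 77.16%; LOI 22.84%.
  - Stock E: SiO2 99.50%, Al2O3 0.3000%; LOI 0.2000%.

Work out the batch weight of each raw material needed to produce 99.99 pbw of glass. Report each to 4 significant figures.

All internal work holds full float precision end to end; mid-chain values appear rounded to four significant figures at each printed step — exactly one rounding is applied to every reported number; all derived quantities (ignition loss, totals, the five compositions, yield, net glass mass) are computed from the weighed amounts on 99.99 pbw of glass in full float precision exactly as printed in the question or the answer.
Target oxide masses per 99.99 pbw glass:
  SiO2: 69.05% × 99.99 = 69.04 pbw
  BaO: 8.866% × 99.99 = 8.865 pbw
  Li2O: 1.444% × 99.99 = 1.444 pbw
  Al2O3: 8.005% × 99.99 = 8.004 pbw
  K2O: 12.64% × 99.99 = 12.64 pbw
Mass-balance tally per oxide from the weights as reported, under the basis named above (sum by sum, the targets are met net of answer rounding effects):
  SiO2: 19.49·0.6406 + 56.85·0.9950 = 69.05 pbw (target 69.04 pbw)
  BaO: 11.49·0.7716 = 8.866 pbw (target 8.865 pbw)
  Li2O: 19.49·0.07410 = 1.444 pbw (target 1.444 pbw)
  Al2O3: 3.943·0.6515 + 19.49·0.2702 + 56.85·0.003000 = 8.006 pbw (target 8.004 pbw)
  K2O: 18.46·0.6848 = 12.64 pbw (target 12.64 pbw)
Glass mass check: total charge less LOI = 100.0 pbw (per-oxide target masses sum to 99.99 pbw; basis as stated: 99.99 pbw — a pure rounding effect).
Whole-batch sum: Σ batch = 110.2 pbw; Σ batch·LOI gives LOI loss = 10.23 pbw; as yield: glass ÷ batch → 90.72%.

Batch per 99.99 pbw glass:
  Material A: 3.943 pbw
  Raw B: 18.46 pbw
  Feed C: 19.49 pbw
  Material D: 11.49 pbw
  Stock E: 56.85 pbw
Total batch = 110.2 pbw; LOI loss = 10.23 pbw; yield = 90.72%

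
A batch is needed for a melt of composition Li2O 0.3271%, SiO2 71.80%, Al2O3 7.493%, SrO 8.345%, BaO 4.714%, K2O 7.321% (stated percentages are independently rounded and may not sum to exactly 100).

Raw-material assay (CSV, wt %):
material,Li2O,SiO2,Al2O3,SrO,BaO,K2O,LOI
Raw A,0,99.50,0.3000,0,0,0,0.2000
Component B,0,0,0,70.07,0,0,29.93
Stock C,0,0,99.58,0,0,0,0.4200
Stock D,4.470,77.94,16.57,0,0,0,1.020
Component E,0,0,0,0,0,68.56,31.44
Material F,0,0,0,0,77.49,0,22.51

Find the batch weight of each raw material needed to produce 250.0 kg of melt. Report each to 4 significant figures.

Batch per 250.0 kg melt:
  Raw A: 166.1 kg
  Component B: 29.77 kg
  Stock C: 15.27 kg
  Stock D: 18.29 kg
  Component E: 26.70 kg
  Material F: 15.21 kg
Total batch = 271.3 kg; LOI loss = 21.31 kg; yield = 92.15%

Intermediates appear, rounded to four significant digits, in the printout — each numeric step maintains full precision all the way through; exactly one rounding goes into every reported value. Derived quantities are rebuilt in exact precision (the six compositions, LOI, glass mass, the yield, the totals) using the weight values on 250.0 kg of glass exactly as printed in the problem or answer text.
Oxide-by-oxide targets in 250.0 kg melt:
  Li2O: 0.3271% × 250.0 = 0.8178 kg
  SiO2: 71.80% × 250.0 = 179.5 kg
  Al2O3: 7.493% × 250.0 = 18.73 kg
  SrO: 8.345% × 250.0 = 20.86 kg
  BaO: 4.714% × 250.0 = 11.78 kg
  K2O: 7.321% × 250.0 = 18.30 kg
Checking each oxide sum per the reported batch figures, on the stated basis (every target is met by its sum once rounding is allowed for):
  Li2O: 18.29·0.04470 = 0.8176 kg (target 0.8178 kg)
  SiO2: 166.1·0.9950 + 18.29·0.7794 = 179.5 kg (target 179.5 kg)
  Al2O3: 166.1·0.003000 + 15.27·0.9958 + 18.29·0.1657 = 18.73 kg (target 18.73 kg)
  SrO: 29.77·0.7007 = 20.86 kg (target 20.86 kg)
  BaO: 15.21·0.7749 = 11.79 kg (target 11.78 kg)
  K2O: 26.70·0.6856 = 18.31 kg (target 18.30 kg)
Glass mass check: whole batch net of LOI = 250.0 kg (oxide target masses add up to 250.0 kg; basis as stated: 250.0 kg — a pure rounding effect).
Batch total: Σ batch = 271.3 kg; the LOI term Σ batch·LOI equals 21.31 kg; yield, glass over the total, = 92.15%.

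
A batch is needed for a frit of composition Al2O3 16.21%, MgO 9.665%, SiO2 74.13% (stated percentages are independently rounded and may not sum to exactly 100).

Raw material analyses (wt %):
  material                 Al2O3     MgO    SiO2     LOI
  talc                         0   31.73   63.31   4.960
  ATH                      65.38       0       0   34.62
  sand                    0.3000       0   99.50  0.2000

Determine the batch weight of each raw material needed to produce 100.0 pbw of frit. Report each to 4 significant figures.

Batch per 100.0 pbw frit:
  talc: 30.46 pbw
  ATH: 24.54 pbw
  sand: 55.12 pbw
Total batch = 110.1 pbw; LOI loss = 10.12 pbw; yield = 90.81%

Mid-chain values are displayed rounded off to 4 significant digits when written out; the working math runs at full precision through every step. Every reported number is rounded exactly once. Derived quantities (the totals, the yield, LOI, glass mass, three oxide percentages) are carried in full float precision from the weighed amounts on 100.0 pbw of glass, precisely as stated by problem or answer.
Target masses of each oxide per 100.0 pbw frit:
  Al2O3: 16.21% × 100.0 = 16.21 pbw
  MgO: 9.665% × 100.0 = 9.665 pbw
  SiO2: 74.13% × 100.0 = 74.13 pbw
A balance pass over the oxides, per the reported batch figures, at the basis given (every target is met by its sum once rounding is allowed for):
  Al2O3: 24.54·0.6538 + 55.12·0.003000 = 16.21 pbw (target 16.21 pbw)
  MgO: 30.46·0.3173 = 9.665 pbw (target 9.665 pbw)
  SiO2: 30.46·0.6331 + 55.12·0.9950 = 74.13 pbw (target 74.13 pbw)
Consistency of the glass mass: batch total minus LOI = 100.0 pbw (summing oxide targets gives 100.0 pbw; the stated basis being 100.0 pbw — rounding explains the deltas).
Total batch = Σ batch = 110.1 pbw; LOI removed, Σ of batch·LOI: 10.12 pbw; the yield ratio, glass ÷ batch: 90.81%.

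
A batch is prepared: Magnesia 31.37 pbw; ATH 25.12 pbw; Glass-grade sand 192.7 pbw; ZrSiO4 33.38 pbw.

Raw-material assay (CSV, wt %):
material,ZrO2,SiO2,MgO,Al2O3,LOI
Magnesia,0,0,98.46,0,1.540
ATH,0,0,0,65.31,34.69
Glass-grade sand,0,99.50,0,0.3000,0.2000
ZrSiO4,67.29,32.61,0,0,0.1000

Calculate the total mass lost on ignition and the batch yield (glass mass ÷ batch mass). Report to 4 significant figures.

LOI loss = 9.616 pbw; glass = 273.0 pbw; yield = 96.60%

The working math carries exact precision in every operation; the intermediate values are displayed with 4-significant-figure rounding when written out. Exactly one rounding lands on every reported result — the derived quantities (the totals, net glass mass, LOI, yield, four oxide percentages) are carried starting from the weights at 273.0 pbw of glass at full float precision exactly as shown in the problem or the answer.
Material-by-material LOI:
  Magnesia: 31.37 × 0.01540 = 0.4831 pbw
  ATH: 25.12 × 0.3469 = 8.714 pbw
  Glass-grade sand: 192.7 × 0.002000 = 0.3854 pbw
  ZrSiO4: 33.38 × 0.001000 = 0.03338 pbw
Total LOI = 9.616 pbw
Glass = batch − LOI = 282.6 − 9.616 = 273.0 pbw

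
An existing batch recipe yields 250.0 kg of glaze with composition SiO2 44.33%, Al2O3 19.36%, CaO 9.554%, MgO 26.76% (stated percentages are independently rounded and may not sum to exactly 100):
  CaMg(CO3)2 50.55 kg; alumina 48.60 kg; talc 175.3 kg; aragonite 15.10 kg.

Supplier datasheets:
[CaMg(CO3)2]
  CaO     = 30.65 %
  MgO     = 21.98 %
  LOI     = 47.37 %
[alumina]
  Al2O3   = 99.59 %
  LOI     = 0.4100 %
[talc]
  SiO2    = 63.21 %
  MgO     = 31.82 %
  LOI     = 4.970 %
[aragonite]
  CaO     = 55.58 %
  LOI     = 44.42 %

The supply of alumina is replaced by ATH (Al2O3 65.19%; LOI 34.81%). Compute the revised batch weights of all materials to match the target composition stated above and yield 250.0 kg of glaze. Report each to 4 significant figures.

Working values are displayed (rounded to 4 significant digits) in the working. All internal work runs at exact precision in every operation. Every reported number is rounded just once; derived quantities are re-derived from the weighed amounts at 250.0 kg of glass in exact precision (four oxide percentages, glass mass, totals, ignition loss, the yield) as written in question or answer.
Per-oxide target masses for 250.0 kg glaze:
  SiO2: 44.33% × 250.0 = 110.8 kg
  Al2O3: 19.36% × 250.0 = 48.40 kg
  CaO: 9.554% × 250.0 = 23.88 kg
  MgO: 26.76% × 250.0 = 66.90 kg
Balance tally, oxide-wise, with the batch weights as given, per the basis as stated (target by target, the sums agree inside rounding margins):
  SiO2: 175.3·0.6321 = 110.8 kg (target 110.8 kg)
  Al2O3: 74.24·0.6519 = 48.40 kg (target 48.40 kg)
  CaO: 50.55·0.3065 + 15.10·0.5558 = 23.89 kg (target 23.88 kg)
  MgO: 50.55·0.2198 + 175.3·0.3182 = 66.89 kg (target 66.90 kg)
Auditing the glass mass value: total batch − LOI = 250.0 kg (the targets, summed, come to 250.0 kg; versus the stated basis of 250.0 kg — differing by rounding only).
Whole-batch sum: Σ batch = 315.2 kg; the LOI term Σ batch·LOI equals 65.21 kg; glass ÷ batch gives a yield of 79.31%.

Revised batch per 250.0 kg glaze:
  CaMg(CO3)2: 50.55 kg
  ATH: 74.24 kg
  talc: 175.3 kg
  aragonite: 15.10 kg
Total batch = 315.2 kg; LOI loss = 65.21 kg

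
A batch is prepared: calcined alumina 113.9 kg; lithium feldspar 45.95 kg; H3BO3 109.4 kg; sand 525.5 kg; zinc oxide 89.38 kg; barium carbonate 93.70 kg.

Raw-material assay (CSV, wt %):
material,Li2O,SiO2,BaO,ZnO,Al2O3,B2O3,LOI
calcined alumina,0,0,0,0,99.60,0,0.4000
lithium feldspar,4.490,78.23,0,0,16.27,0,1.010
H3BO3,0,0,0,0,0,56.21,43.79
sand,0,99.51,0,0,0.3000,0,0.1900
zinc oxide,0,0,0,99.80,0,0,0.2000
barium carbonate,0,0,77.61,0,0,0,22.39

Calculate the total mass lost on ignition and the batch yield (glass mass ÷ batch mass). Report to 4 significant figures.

The intermediate values are displayed rounded off to 4 significant digits between the steps — the whole derivation carries exact precision end to end; every reported figure receives exactly one rounding — all derived quantities (yield, the totals, ignition loss, net glass mass, the six compositions) are re-derived at full float precision from the batch weights at 906.8 kg of glass as set out in either problem or answer.
Per-material ignition loss:
  calcined alumina: 113.9 × 0.004000 = 0.4556 kg
  lithium feldspar: 45.95 × 0.01010 = 0.4641 kg
  H3BO3: 109.4 × 0.4379 = 47.91 kg
  sand: 525.5 × 0.001900 = 0.9984 kg
  zinc oxide: 89.38 × 0.002000 = 0.1788 kg
  barium carbonate: 93.70 × 0.2239 = 20.98 kg
Total LOI = 70.98 kg
Glass = batch − LOI = 977.8 − 70.98 = 906.8 kg

LOI loss = 70.98 kg; glass = 906.8 kg; yield = 92.74%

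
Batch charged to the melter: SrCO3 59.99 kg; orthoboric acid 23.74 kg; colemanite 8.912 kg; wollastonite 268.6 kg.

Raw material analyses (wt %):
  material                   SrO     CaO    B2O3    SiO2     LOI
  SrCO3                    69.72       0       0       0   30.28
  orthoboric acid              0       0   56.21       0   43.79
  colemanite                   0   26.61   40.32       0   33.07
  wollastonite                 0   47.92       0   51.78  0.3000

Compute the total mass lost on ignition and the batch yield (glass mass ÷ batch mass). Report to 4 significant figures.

Every computation holds full float precision at every stage; the intermediate values are shown, rounded to four significant figures, between the steps; exactly one rounding lands on every reported result; the derived quantities (the totals, the yield, net glass mass, four oxide percentages, LOI) are rebuilt in exact precision from the batch weights on 328.9 kg of glass exactly as printed in problem or answer.
Ignition loss by material:
  SrCO3: 59.99 × 0.3028 = 18.16 kg
  orthoboric acid: 23.74 × 0.4379 = 10.40 kg
  colemanite: 8.912 × 0.3307 = 2.947 kg
  wollastonite: 268.6 × 0.003000 = 0.8058 kg
Total LOI = 32.31 kg
Glass = batch − LOI = 361.2 − 32.31 = 328.9 kg

LOI loss = 32.31 kg; glass = 328.9 kg; yield = 91.05%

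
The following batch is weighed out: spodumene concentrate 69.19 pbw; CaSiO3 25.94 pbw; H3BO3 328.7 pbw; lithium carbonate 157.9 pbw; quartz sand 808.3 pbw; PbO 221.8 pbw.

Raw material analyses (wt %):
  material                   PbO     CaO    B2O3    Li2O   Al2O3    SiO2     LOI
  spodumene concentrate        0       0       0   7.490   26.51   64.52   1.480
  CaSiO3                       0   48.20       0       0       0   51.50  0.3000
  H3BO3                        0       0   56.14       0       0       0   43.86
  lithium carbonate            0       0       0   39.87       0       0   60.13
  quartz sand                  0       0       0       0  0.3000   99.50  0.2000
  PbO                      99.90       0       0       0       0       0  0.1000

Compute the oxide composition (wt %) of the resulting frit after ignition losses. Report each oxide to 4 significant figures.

Glass mass = 1370 pbw (batch 1612 − LOI 242.1).
Composition: PbO 16.18%, CaO 0.9128%, B2O3 13.47%, Li2O 4.974%, Al2O3 1.516%, SiO2 62.95%

Intermediates are shown, with 4-significant-digit rounding, in the printout — all arithmetic keeps full precision through every step; every reported figure includes exactly one rounding; derived quantities (the totals, ignition loss, glass mass, six oxide percentages, the yield) are rebuilt in full precision starting from the weights at 1370 pbw of glass exactly as shown in either problem or answer.
Delivered oxide masses:
  PbO: 221.8·0.9990 = 221.6 pbw
  CaO: 25.94·0.4820 = 12.50 pbw
  B2O3: 328.7·0.5614 = 184.5 pbw
  Li2O: 69.19·0.07490 + 157.9·0.3987 = 68.14 pbw
  Al2O3: 69.19·0.2651 + 808.3·0.003000 = 20.77 pbw
  SiO2: 69.19·0.6452 + 25.94·0.5150 + 808.3·0.9950 = 862.3 pbw
LOI: 69.19·0.01480 + 25.94·0.003000 + 328.7·0.4386 + 157.9·0.6013 + 808.3·0.002000 + 221.8·0.001000 = 242.1 pbw
Glass = total batch minus LOI = 1612 − 242.1 = 1370 pbw (matching Σ of the oxides)
each oxide over glass, ×100, is wt %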